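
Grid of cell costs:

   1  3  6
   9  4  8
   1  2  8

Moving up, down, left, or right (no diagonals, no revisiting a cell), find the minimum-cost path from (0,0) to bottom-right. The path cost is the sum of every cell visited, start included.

18

One optimal route is [0,0] → [0,1] → [1,1] → [2,1] → [2,2].
Its cost is 1 + 3 + 4 + 2 + 8 = 18.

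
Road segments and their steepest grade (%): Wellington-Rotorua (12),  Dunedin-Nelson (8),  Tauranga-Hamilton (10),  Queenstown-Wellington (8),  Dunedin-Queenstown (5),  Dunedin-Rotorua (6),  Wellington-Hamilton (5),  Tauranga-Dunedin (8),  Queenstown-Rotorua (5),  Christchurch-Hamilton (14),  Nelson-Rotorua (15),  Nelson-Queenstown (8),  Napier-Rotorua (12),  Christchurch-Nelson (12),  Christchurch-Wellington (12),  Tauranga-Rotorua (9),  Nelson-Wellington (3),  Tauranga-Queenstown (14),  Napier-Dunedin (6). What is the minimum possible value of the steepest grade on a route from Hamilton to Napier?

Checking several routes:
Hamilton→Wellington→Nelson→Queenstown→Rotorua→Dunedin→Napier: max(5, 3, 8, 5, 6, 6) = 8
Hamilton→Wellington→Nelson→Queenstown→Dunedin→Napier: max(5, 3, 8, 5, 6) = 8
Hamilton→Wellington→Nelson→Dunedin→Napier: max(5, 3, 8, 6) = 8
Best route has worst link 8%.

8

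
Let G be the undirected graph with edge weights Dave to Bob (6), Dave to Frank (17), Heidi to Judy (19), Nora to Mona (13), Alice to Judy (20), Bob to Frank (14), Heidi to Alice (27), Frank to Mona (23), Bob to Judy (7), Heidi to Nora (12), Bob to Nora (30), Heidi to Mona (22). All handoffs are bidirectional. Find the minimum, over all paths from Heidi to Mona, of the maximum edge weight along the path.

13

Comparing a few candidate routes:
Heidi → Judy → Bob → Dave → Frank → Mona: max(19, 7, 6, 17, 23) = 23
Heidi → Nora → Mona: max(12, 13) = 13
Heidi → Alice → Judy → Bob → Frank → Mona: max(27, 20, 7, 14, 23) = 27
Heidi → Mona: max(22) = 22
Heidi → Judy → Bob → Frank → Mona: max(19, 7, 14, 23) = 23
The minimum achievable maximum is 13.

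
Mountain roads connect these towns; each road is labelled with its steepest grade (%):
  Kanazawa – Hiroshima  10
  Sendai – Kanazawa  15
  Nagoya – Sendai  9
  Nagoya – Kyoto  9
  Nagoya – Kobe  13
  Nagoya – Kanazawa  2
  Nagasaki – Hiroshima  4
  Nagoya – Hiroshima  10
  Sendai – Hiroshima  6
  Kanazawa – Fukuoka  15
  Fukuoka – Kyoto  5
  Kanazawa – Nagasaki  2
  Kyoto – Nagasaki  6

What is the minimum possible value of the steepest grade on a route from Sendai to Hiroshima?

6

Checking several routes:
Sendai → Nagoya → Hiroshima: max(9, 10) = 10
Sendai → Hiroshima: max(6) = 6
Sendai → Nagoya → Kanazawa → Nagasaki → Hiroshima: max(9, 2, 2, 4) = 9
Sendai → Nagoya → Kyoto → Nagasaki → Hiroshima: max(9, 9, 6, 4) = 9
Best route has worst link 6%.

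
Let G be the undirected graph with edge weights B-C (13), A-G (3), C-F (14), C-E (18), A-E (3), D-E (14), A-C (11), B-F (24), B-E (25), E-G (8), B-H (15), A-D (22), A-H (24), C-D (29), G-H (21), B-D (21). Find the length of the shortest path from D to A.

17

Comparing a few candidate routes:
D-E-C-A: 14 + 18 + 11 = 43
D-E-G-A: 14 + 8 + 3 = 25
D-C-A: 29 + 11 = 40
D-E-A: 14 + 3 = 17
D-A: 22
Best route has total 17.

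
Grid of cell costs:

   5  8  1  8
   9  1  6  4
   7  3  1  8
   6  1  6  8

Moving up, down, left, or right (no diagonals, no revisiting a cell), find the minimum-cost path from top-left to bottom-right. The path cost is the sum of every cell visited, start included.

One optimal route is [0,0] [0,1] [1,1] [2,1] [2,2] [3,2] [3,3].
Its cost is 5 + 8 + 1 + 3 + 1 + 6 + 8 = 32.

32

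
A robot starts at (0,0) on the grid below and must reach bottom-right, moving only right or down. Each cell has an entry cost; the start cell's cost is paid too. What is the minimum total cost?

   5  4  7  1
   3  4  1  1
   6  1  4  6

Best path: r0c0 -> r1c0 -> r1c1 -> r1c2 -> r1c3 -> r2c3
Cost: 5 + 3 + 4 + 1 + 1 + 6 = 20
For comparison, the top-then-right route costs 24.

20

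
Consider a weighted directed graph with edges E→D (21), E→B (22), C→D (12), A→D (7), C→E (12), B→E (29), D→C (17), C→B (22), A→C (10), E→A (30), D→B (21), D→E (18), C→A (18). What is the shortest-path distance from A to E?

Comparing a few candidate routes:
A-D-E: 7 + 18 = 25
A-C-E: 10 + 12 = 22
A-C-D-E: 10 + 12 + 18 = 40
A-D-C-E: 7 + 17 + 12 = 36
A-D-B-E: 7 + 21 + 29 = 57
Shortest: 22.

22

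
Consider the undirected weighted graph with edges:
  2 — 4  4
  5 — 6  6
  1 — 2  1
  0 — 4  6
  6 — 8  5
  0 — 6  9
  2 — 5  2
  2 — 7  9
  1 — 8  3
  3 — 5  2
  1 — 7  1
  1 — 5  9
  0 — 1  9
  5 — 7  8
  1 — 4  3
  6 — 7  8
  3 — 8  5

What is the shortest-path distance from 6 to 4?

11

A few of the 6→4 routes:
6-5-2-1-4: 6 + 2 + 1 + 3 = 12
6-5-2-4: 6 + 2 + 4 = 12
6-8-1-4: 5 + 3 + 3 = 11
6-8-1-2-4: 5 + 3 + 1 + 4 = 13
6-7-1-4: 8 + 1 + 3 = 12
Best route has total 11.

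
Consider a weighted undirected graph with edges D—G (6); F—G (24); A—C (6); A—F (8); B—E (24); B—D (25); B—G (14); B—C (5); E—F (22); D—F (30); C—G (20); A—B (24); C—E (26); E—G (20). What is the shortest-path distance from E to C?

Comparing a few candidate routes:
E→C: 26
E→B→C: 24 + 5 = 29
E→F→A→C: 22 + 8 + 6 = 36
Best route has total 26.

26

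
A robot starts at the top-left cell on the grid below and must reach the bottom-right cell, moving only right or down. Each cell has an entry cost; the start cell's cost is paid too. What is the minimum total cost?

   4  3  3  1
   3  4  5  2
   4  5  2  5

18

Best path: r0c0 r0c1 r0c2 r0c3 r1c3 r2c3
Cost: 4 + 3 + 3 + 1 + 2 + 5 = 18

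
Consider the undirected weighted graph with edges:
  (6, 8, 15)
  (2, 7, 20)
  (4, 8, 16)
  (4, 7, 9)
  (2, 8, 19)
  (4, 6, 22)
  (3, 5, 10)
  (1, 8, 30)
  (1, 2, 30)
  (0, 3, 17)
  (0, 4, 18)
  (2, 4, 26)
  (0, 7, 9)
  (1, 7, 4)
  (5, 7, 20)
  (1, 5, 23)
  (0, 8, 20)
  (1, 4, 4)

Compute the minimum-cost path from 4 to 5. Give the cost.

27

Comparing a few candidate routes:
4→7→1→5: 9 + 4 + 23 = 36
4→1→7→5: 4 + 4 + 20 = 28
4→7→5: 9 + 20 = 29
4→1→5: 4 + 23 = 27
The minimum is 27.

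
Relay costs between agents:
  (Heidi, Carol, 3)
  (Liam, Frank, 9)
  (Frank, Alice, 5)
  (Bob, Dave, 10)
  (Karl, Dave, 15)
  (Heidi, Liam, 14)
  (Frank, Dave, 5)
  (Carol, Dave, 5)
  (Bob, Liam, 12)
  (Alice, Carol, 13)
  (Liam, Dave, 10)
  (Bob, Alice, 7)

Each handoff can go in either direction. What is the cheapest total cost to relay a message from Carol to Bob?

A few of the Carol→Bob routes:
Carol - Dave - Frank - Alice - Bob: 5 + 5 + 5 + 7 = 22
Carol - Heidi - Liam - Bob: 3 + 14 + 12 = 29
Carol - Alice - Bob: 13 + 7 = 20
Carol - Dave - Frank - Liam - Bob: 5 + 5 + 9 + 12 = 31
Carol - Dave - Liam - Bob: 5 + 10 + 12 = 27
Carol - Dave - Bob: 5 + 10 = 15
Shortest: 15.

15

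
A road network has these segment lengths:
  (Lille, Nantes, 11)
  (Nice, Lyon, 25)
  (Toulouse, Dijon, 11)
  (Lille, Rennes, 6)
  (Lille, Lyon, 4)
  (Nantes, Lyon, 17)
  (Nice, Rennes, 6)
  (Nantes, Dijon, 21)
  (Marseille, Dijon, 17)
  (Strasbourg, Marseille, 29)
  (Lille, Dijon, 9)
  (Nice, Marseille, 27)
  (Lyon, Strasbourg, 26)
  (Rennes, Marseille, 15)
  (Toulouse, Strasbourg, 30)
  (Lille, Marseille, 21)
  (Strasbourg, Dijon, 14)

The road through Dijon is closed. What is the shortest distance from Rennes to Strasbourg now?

36

Checking several routes:
Rennes - Nice - Lyon - Strasbourg: 6 + 25 + 26 = 57
Rennes - Marseille - Strasbourg: 15 + 29 = 44
Rennes - Lille - Lyon - Strasbourg: 6 + 4 + 26 = 36
Rennes - Lille - Marseille - Strasbourg: 6 + 21 + 29 = 56
The minimum is 36.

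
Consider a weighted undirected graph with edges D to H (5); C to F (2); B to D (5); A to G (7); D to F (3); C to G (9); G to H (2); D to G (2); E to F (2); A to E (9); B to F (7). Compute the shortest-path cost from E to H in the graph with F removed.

18

Paths from E to H avoiding F:
E -> A -> G -> D -> H: 9 + 7 + 2 + 5 = 23
E -> A -> G -> H: 9 + 7 + 2 = 18
The minimum is 18.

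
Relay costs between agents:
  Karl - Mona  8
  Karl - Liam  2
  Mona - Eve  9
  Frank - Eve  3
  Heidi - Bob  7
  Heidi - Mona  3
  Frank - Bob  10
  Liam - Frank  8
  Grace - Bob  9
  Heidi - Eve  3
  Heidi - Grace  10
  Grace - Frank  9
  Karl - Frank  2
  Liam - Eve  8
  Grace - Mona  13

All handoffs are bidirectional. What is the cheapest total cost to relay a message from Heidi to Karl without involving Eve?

11

Comparing a few candidate routes:
Heidi→Grace→Frank→Karl: 10 + 9 + 2 = 21
Heidi→Mona→Karl: 3 + 8 = 11
Heidi→Bob→Frank→Karl: 7 + 10 + 2 = 19
Heidi→Bob→Grace→Frank→Karl: 7 + 9 + 9 + 2 = 27
The minimum is 11.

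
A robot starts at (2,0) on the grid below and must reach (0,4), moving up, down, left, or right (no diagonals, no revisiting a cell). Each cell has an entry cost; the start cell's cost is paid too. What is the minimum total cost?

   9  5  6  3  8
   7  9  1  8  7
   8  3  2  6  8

31

Best path: (2,0) -> (2,1) -> (2,2) -> (1,2) -> (0,2) -> (0,3) -> (0,4)
Cost: 8 + 3 + 2 + 1 + 6 + 3 + 8 = 31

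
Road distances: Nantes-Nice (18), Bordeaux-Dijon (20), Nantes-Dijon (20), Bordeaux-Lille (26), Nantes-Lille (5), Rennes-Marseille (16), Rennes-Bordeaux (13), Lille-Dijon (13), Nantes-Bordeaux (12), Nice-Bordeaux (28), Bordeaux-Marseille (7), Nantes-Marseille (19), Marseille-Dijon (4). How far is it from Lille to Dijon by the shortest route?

Comparing a few candidate routes:
Lille→Nantes→Dijon: 5 + 20 = 25
Lille→Bordeaux→Marseille→Dijon: 26 + 7 + 4 = 37
Lille→Nantes→Bordeaux→Dijon: 5 + 12 + 20 = 37
Lille→Nantes→Bordeaux→Marseille→Dijon: 5 + 12 + 7 + 4 = 28
Lille→Nantes→Marseille→Dijon: 5 + 19 + 4 = 28
Lille→Dijon: 13
The minimum is 13.

13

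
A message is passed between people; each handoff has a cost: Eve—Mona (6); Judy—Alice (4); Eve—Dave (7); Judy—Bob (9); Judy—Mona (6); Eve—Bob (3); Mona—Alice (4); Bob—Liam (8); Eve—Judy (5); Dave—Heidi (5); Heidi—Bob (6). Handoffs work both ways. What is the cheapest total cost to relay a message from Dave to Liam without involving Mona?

18

Paths from Dave to Liam avoiding Mona:
Dave -> Eve -> Bob -> Liam: 7 + 3 + 8 = 18
Dave -> Heidi -> Bob -> Liam: 5 + 6 + 8 = 19
Dave -> Eve -> Judy -> Bob -> Liam: 7 + 5 + 9 + 8 = 29
Shortest: 18.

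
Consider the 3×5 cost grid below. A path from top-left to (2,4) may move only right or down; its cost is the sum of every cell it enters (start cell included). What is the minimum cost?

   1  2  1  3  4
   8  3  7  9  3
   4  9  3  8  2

16

One optimal route is (0,0) (0,1) (0,2) (0,3) (0,4) (1,4) (2,4).
Its cost is 1 + 2 + 1 + 3 + 4 + 3 + 2 = 16.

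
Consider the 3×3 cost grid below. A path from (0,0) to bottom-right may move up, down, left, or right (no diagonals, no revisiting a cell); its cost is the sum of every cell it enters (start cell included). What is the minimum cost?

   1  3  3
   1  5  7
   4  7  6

Cheapest: (0,0) → (1,0) → (2,0) → (2,1) → (2,2)
  1 + 1 + 4 + 7 + 6 = 19

19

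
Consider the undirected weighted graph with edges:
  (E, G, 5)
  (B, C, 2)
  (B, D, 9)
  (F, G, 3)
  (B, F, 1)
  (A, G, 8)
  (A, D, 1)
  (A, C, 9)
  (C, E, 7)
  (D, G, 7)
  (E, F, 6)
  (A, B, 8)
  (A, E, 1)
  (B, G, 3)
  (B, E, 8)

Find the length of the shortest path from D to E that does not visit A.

12

Checking several routes:
D -> B -> F -> E: 9 + 1 + 6 = 16
D -> G -> F -> E: 7 + 3 + 6 = 16
D -> G -> E: 7 + 5 = 12
Best route has total 12.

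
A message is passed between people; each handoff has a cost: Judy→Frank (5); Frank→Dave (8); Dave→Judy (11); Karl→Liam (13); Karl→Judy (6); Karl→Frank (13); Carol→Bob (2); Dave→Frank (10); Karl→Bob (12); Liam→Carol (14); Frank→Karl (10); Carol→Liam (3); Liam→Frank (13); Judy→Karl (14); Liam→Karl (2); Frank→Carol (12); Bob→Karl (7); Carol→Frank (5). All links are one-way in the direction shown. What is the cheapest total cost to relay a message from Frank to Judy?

16

Paths from Frank to Judy:
Frank→Carol→Liam→Karl→Judy: 12 + 3 + 2 + 6 = 23
Frank→Carol→Bob→Karl→Judy: 12 + 2 + 7 + 6 = 27
Frank→Dave→Judy: 8 + 11 = 19
Frank→Karl→Judy: 10 + 6 = 16
Best route has total 16.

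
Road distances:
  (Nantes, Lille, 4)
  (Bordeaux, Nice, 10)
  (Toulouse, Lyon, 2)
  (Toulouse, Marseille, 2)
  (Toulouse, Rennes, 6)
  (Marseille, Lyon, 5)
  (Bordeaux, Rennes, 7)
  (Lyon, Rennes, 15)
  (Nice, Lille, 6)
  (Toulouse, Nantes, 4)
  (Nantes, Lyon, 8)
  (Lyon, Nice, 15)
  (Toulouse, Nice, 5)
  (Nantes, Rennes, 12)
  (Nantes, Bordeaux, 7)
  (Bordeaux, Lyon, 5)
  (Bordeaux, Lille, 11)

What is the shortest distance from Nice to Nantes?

9

A few of the Nice→Nantes routes:
Nice → Lille → Nantes: 6 + 4 = 10
Nice → Toulouse → Nantes: 5 + 4 = 9
Nice → Toulouse → Lyon → Bordeaux → Nantes: 5 + 2 + 5 + 7 = 19
Nice → Bordeaux → Nantes: 10 + 7 = 17
Nice → Toulouse → Lyon → Nantes: 5 + 2 + 8 = 15
The minimum is 9.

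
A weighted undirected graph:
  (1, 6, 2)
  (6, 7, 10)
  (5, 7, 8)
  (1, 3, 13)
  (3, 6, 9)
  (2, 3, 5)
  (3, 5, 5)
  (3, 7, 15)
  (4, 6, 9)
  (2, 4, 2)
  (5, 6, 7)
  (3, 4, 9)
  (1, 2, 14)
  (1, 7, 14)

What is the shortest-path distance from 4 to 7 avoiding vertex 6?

20

Some routes from 4 to 7 avoiding 6:
4→2→1→7: 2 + 14 + 14 = 30
4→2→3→5→7: 2 + 5 + 5 + 8 = 20
4→3→7: 9 + 15 = 24
4→3→5→7: 9 + 5 + 8 = 22
4→2→3→7: 2 + 5 + 15 = 22
4→2→3→1→7: 2 + 5 + 13 + 14 = 34
The minimum is 20.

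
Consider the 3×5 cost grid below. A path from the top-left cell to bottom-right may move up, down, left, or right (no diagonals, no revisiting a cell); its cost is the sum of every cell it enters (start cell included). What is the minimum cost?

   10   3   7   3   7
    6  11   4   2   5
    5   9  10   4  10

Cheapest: r0c0 -> r0c1 -> r0c2 -> r0c3 -> r1c3 -> r2c3 -> r2c4
  10 + 3 + 7 + 3 + 2 + 4 + 10 = 39

39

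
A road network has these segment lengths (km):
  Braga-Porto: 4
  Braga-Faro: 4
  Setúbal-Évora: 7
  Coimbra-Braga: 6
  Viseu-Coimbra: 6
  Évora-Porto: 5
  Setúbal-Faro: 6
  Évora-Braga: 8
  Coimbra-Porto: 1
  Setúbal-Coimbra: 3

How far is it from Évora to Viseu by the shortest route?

12

Some routes from Évora to Viseu:
Évora → Setúbal → Coimbra → Viseu: 7 + 3 + 6 = 16
Évora → Braga → Porto → Coimbra → Viseu: 8 + 4 + 1 + 6 = 19
Évora → Porto → Braga → Coimbra → Viseu: 5 + 4 + 6 + 6 = 21
Évora → Porto → Coimbra → Viseu: 5 + 1 + 6 = 12
Évora → Braga → Coimbra → Viseu: 8 + 6 + 6 = 20
Best route has total 12 km.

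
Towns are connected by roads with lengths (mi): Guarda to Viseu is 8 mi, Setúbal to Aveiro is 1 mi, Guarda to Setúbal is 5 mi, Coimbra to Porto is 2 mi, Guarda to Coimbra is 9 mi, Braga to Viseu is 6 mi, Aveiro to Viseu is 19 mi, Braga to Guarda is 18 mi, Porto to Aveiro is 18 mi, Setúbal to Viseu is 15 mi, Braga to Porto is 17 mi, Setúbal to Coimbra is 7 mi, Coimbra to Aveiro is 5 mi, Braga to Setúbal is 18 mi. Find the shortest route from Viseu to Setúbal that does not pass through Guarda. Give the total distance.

15

A few of the Viseu→Setúbal routes:
Viseu → Setúbal: 15
Viseu → Aveiro → Setúbal: 19 + 1 = 20
Viseu → Braga → Setúbal: 6 + 18 = 24
The minimum is 15 mi.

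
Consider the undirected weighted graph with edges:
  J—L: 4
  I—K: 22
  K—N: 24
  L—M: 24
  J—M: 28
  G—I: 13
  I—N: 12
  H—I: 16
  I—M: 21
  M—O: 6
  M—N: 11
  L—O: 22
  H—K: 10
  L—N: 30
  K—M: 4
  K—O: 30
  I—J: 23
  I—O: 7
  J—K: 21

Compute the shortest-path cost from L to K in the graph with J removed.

Comparing a few candidate routes:
L -> N -> M -> K: 30 + 11 + 4 = 45
L -> O -> M -> K: 22 + 6 + 4 = 32
L -> M -> K: 24 + 4 = 28
Shortest: 28.

28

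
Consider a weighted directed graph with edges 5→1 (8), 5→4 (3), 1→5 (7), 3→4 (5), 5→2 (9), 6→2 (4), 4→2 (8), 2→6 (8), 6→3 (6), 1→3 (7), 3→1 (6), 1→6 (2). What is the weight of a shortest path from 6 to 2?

A few of the 6→2 routes:
6 - 3 - 4 - 2: 6 + 5 + 8 = 19
6 - 3 - 1 - 5 - 2: 6 + 6 + 7 + 9 = 28
6 - 2: 4
Shortest: 4.

4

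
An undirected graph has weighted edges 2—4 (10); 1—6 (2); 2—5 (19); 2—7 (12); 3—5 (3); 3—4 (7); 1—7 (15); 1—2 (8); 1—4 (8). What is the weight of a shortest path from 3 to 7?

Checking several routes:
3→4→2→1→7: 7 + 10 + 8 + 15 = 40
3→4→1→2→7: 7 + 8 + 8 + 12 = 35
3→4→1→7: 7 + 8 + 15 = 30
3→5→2→7: 3 + 19 + 12 = 34
3→4→2→7: 7 + 10 + 12 = 29
3→5→2→1→7: 3 + 19 + 8 + 15 = 45
Shortest: 29.

29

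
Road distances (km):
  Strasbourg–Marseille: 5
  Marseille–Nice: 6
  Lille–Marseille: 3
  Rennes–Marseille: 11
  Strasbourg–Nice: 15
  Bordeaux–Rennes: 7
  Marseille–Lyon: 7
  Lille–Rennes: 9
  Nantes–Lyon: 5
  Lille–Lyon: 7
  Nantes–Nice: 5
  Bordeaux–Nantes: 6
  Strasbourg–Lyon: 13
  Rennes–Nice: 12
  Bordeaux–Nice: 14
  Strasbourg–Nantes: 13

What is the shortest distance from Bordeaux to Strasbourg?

19

Comparing a few candidate routes:
Bordeaux-Nantes-Strasbourg: 6 + 13 = 19
Bordeaux-Nantes-Lyon-Marseille-Strasbourg: 6 + 5 + 7 + 5 = 23
Bordeaux-Nantes-Lyon-Strasbourg: 6 + 5 + 13 = 24
Bordeaux-Rennes-Marseille-Strasbourg: 7 + 11 + 5 = 23
Bordeaux-Rennes-Lille-Marseille-Strasbourg: 7 + 9 + 3 + 5 = 24
Bordeaux-Nantes-Nice-Marseille-Strasbourg: 6 + 5 + 6 + 5 = 22
The minimum is 19 km.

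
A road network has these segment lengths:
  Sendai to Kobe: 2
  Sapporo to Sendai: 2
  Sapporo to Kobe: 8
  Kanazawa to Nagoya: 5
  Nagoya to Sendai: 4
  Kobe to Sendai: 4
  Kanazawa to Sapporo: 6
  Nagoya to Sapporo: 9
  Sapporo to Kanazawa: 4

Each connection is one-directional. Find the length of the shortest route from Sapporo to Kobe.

Candidate routes:
Sapporo - Sendai - Kobe: 2 + 2 = 4
Sapporo - Kanazawa - Nagoya - Sendai - Kobe: 4 + 5 + 4 + 2 = 15
Sapporo - Kobe: 8
The minimum is 4.

4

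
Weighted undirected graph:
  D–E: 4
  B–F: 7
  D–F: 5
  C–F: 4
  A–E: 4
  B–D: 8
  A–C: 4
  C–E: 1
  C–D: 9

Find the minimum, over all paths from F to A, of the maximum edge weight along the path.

Some routes from F to A:
F → D → E → A: max(5, 4, 4) = 5
F → D → E → C → A: max(5, 4, 1, 4) = 5
F → C → E → A: max(4, 1, 4) = 4
F → C → A: max(4, 4) = 4
Best route has worst link 4.

4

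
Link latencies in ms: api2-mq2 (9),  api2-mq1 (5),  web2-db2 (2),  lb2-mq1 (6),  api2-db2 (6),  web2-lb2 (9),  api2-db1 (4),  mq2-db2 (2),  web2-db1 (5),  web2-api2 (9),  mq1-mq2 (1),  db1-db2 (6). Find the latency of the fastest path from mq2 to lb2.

7

Some routes from mq2 to lb2:
mq2-mq1-lb2: 1 + 6 = 7
mq2-db2-api2-mq1-lb2: 2 + 6 + 5 + 6 = 19
mq2-db2-web2-lb2: 2 + 2 + 9 = 13
Best route has total 7 ms.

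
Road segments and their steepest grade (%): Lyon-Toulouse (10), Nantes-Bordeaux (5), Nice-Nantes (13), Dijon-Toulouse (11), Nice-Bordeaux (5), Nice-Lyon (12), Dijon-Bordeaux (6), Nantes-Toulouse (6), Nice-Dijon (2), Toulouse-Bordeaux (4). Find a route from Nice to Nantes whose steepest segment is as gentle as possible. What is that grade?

Some routes from Nice to Nantes:
Nice→Dijon→Toulouse→Nantes: max(2, 11, 6) = 11
Nice→Dijon→Bordeaux→Toulouse→Nantes: max(2, 6, 4, 6) = 6
Nice→Dijon→Bordeaux→Nantes: max(2, 6, 5) = 6
Nice→Dijon→Toulouse→Bordeaux→Nantes: max(2, 11, 4, 5) = 11
Nice→Bordeaux→Nantes: max(5, 5) = 5
Nice→Bordeaux→Toulouse→Nantes: max(5, 4, 6) = 6
Best route has worst link 5%.

5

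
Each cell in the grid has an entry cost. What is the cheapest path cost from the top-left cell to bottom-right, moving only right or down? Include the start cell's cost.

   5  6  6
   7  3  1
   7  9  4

19

Take [0,0] → [0,1] → [1,1] → [1,2] → [2,2] for a total of 5 + 6 + 3 + 1 + 4 = 19.
(Top row then right column would cost 22.)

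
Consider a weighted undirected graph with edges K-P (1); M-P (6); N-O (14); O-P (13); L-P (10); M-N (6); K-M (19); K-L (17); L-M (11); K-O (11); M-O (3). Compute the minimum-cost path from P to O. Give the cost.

Some routes from P to O:
P -> M -> O: 6 + 3 = 9
P -> O: 13
P -> K -> M -> O: 1 + 19 + 3 = 23
P -> K -> O: 1 + 11 = 12
P -> L -> M -> O: 10 + 11 + 3 = 24
P -> M -> N -> O: 6 + 6 + 14 = 26
The minimum is 9.

9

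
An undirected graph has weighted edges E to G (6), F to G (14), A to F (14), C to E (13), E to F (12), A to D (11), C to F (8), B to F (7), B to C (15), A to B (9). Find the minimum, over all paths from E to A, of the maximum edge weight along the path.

12

Some routes from E to A:
E - C - F - B - A: max(13, 8, 7, 9) = 13
E - G - F - A: max(6, 14, 14) = 14
E - F - B - A: max(12, 7, 9) = 12
The minimum achievable maximum is 12.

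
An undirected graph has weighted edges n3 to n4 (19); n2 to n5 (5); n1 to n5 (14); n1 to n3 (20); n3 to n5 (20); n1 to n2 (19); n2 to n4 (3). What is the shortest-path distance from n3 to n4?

19

Some routes from n3 to n4:
n3→n1→n2→n4: 20 + 19 + 3 = 42
n3→n1→n5→n2→n4: 20 + 14 + 5 + 3 = 42
n3→n5→n2→n4: 20 + 5 + 3 = 28
n3→n4: 19
Best route has total 19.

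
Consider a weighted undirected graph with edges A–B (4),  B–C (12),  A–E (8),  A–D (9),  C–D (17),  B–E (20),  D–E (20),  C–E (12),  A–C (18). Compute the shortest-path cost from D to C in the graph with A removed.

17

Routes from D to C avoiding A:
D → C: 17
D → E → C: 20 + 12 = 32
D → E → B → C: 20 + 20 + 12 = 52
Best route has total 17.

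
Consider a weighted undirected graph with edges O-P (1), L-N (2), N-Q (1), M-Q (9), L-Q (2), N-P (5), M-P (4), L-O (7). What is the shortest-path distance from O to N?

6

Comparing a few candidate routes:
O→L→N: 7 + 2 = 9
O→P→N: 1 + 5 = 6
O→L→Q→N: 7 + 2 + 1 = 10
The minimum is 6.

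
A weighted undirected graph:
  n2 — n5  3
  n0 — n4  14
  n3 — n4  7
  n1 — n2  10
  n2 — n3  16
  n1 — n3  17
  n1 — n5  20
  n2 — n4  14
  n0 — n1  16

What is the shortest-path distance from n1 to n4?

Checking several routes:
n1 → n2 → n3 → n4: 10 + 16 + 7 = 33
n1 → n3 → n4: 17 + 7 = 24
n1 → n2 → n4: 10 + 14 = 24
n1 → n0 → n4: 16 + 14 = 30
The minimum is 24.

24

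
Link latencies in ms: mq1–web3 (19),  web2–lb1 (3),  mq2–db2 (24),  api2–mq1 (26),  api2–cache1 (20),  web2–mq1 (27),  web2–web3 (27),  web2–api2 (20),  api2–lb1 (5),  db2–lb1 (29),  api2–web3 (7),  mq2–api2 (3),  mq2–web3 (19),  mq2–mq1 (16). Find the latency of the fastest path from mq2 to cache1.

Comparing a few candidate routes:
mq2 -> web3 -> api2 -> cache1: 19 + 7 + 20 = 46
mq2 -> api2 -> cache1: 3 + 20 = 23
mq2 -> mq1 -> web3 -> api2 -> cache1: 16 + 19 + 7 + 20 = 62
mq2 -> mq1 -> api2 -> cache1: 16 + 26 + 20 = 62
mq2 -> mq1 -> web2 -> lb1 -> api2 -> cache1: 16 + 27 + 3 + 5 + 20 = 71
The minimum is 23 ms.

23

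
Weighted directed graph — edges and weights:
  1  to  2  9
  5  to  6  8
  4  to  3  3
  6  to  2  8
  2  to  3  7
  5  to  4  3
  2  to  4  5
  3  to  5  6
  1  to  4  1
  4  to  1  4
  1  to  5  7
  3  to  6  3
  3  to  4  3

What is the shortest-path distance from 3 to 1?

Paths from 3 to 1:
3 - 4 - 1: 3 + 4 = 7
3 - 5 - 6 - 2 - 4 - 1: 6 + 8 + 8 + 5 + 4 = 31
3 - 5 - 4 - 1: 6 + 3 + 4 = 13
3 - 6 - 2 - 4 - 1: 3 + 8 + 5 + 4 = 20
Shortest: 7.

7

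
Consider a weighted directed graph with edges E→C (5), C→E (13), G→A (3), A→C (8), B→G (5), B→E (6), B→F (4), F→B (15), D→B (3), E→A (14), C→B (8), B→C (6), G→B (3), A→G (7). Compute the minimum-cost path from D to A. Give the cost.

Paths from D to A:
D-B-G-A: 3 + 5 + 3 = 11
D-B-C-E-A: 3 + 6 + 13 + 14 = 36
D-B-E-A: 3 + 6 + 14 = 23
Best route has total 11.

11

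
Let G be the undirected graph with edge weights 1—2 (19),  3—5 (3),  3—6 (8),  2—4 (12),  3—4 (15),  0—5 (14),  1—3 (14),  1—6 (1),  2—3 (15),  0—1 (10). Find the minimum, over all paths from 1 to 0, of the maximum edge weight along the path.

Paths from 1 to 0:
1 -> 6 -> 3 -> 5 -> 0: max(1, 8, 3, 14) = 14
1 -> 0: max(10) = 10
1 -> 3 -> 5 -> 0: max(14, 3, 14) = 14
1 -> 2 -> 4 -> 3 -> 5 -> 0: max(19, 12, 15, 3, 14) = 19
1 -> 2 -> 3 -> 5 -> 0: max(19, 15, 3, 14) = 19
Best route has worst link 10.

10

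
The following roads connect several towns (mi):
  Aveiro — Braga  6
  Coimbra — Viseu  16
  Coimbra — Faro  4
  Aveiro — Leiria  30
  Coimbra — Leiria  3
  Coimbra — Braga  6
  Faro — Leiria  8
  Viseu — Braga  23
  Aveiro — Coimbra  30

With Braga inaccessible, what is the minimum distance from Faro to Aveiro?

34

Routes from Faro to Aveiro avoiding Braga:
Faro -> Leiria -> Coimbra -> Aveiro: 8 + 3 + 30 = 41
Faro -> Coimbra -> Leiria -> Aveiro: 4 + 3 + 30 = 37
Faro -> Coimbra -> Aveiro: 4 + 30 = 34
Faro -> Leiria -> Aveiro: 8 + 30 = 38
Shortest: 34 mi.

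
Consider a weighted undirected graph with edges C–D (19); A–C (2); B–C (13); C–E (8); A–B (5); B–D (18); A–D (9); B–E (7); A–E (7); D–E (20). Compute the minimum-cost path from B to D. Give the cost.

14

Some routes from B to D:
B → D: 18
B → E → A → D: 7 + 7 + 9 = 23
B → C → A → D: 13 + 2 + 9 = 24
B → A → D: 5 + 9 = 14
Shortest: 14.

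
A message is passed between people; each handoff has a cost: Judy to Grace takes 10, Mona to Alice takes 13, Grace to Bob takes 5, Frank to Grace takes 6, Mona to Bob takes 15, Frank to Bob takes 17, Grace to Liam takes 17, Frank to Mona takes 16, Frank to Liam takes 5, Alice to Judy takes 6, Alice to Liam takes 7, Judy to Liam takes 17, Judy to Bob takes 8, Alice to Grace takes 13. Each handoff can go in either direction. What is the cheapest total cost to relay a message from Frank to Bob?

11

Checking several routes:
Frank→Grace→Bob: 6 + 5 = 11
Frank→Grace→Judy→Bob: 6 + 10 + 8 = 24
Frank→Bob: 17
Frank→Liam→Alice→Judy→Bob: 5 + 7 + 6 + 8 = 26
The minimum is 11.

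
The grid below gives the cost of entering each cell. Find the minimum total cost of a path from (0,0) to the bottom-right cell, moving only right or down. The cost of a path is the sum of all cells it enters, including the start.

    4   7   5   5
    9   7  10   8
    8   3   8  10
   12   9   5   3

37

Take r0c0→r0c1→r1c1→r2c1→r2c2→r3c2→r3c3 for a total of 4 + 7 + 7 + 3 + 8 + 5 + 3 = 37.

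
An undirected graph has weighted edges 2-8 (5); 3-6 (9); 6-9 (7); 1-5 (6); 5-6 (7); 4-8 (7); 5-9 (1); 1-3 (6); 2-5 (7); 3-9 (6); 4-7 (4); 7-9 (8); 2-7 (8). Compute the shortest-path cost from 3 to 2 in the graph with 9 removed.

Candidate routes:
3-1-5-2: 6 + 6 + 7 = 19
3-6-5-2: 9 + 7 + 7 = 23
Best route has total 19.

19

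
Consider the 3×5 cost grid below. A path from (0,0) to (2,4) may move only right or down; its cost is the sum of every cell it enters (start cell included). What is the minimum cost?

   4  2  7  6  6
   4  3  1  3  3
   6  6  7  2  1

Best path: r0c0→r0c1→r1c1→r1c2→r1c3→r2c3→r2c4
Cost: 4 + 2 + 3 + 1 + 3 + 2 + 1 = 16
For comparison, the top-then-right route costs 29.

16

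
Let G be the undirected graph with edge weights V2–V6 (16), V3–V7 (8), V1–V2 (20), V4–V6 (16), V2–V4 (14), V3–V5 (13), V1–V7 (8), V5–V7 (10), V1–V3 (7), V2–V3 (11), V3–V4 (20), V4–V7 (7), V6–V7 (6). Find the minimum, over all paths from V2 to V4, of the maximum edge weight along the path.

Checking several routes:
V2 -> V3 -> V1 -> V7 -> V4: max(11, 7, 8, 7) = 11
V2 -> V3 -> V7 -> V4: max(11, 8, 7) = 11
V2 -> V3 -> V5 -> V7 -> V4: max(11, 13, 10, 7) = 13
Best route has worst link 11.

11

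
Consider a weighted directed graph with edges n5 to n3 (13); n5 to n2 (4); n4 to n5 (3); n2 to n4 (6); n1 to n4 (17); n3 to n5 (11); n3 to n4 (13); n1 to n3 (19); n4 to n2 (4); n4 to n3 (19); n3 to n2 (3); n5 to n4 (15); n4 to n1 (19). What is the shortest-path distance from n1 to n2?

21

A few of the n1→n2 routes:
n1 - n4 - n2: 17 + 4 = 21
n1 - n4 - n5 - n2: 17 + 3 + 4 = 24
n1 - n3 - n2: 19 + 3 = 22
The minimum is 21.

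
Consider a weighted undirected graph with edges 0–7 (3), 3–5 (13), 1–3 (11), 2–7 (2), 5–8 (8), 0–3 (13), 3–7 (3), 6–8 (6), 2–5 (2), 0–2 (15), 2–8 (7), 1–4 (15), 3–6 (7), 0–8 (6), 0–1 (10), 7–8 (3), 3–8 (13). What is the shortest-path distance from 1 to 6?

A few of the 1→6 routes:
1 → 0 → 8 → 6: 10 + 6 + 6 = 22
1 → 0 → 7 → 8 → 6: 10 + 3 + 3 + 6 = 22
1 → 3 → 6: 11 + 7 = 18
1 → 3 → 7 → 8 → 6: 11 + 3 + 3 + 6 = 23
1 → 0 → 7 → 3 → 6: 10 + 3 + 3 + 7 = 23
Shortest: 18.

18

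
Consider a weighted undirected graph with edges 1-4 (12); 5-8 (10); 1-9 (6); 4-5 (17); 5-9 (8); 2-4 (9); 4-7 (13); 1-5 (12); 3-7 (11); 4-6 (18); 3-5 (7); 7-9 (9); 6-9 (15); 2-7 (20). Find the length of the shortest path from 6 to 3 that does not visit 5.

35

Checking several routes:
6→4→7→3: 18 + 13 + 11 = 42
6→9→7→3: 15 + 9 + 11 = 35
6→4→1→9→7→3: 18 + 12 + 6 + 9 + 11 = 56
Shortest: 35.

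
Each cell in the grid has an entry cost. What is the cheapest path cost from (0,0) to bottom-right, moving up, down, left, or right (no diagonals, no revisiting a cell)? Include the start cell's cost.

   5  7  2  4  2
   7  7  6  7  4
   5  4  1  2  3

26

Path r0c0→r0c1→r0c2→r1c2→r2c2→r2c3→r2c4: 5 + 7 + 2 + 6 + 1 + 2 + 3 = 26.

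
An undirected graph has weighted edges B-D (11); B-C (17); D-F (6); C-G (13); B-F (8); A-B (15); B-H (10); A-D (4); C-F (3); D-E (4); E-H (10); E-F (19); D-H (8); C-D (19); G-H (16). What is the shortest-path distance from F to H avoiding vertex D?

18

Checking several routes:
F-B-H: 8 + 10 = 18
F-E-H: 19 + 10 = 29
F-C-B-H: 3 + 17 + 10 = 30
The minimum is 18.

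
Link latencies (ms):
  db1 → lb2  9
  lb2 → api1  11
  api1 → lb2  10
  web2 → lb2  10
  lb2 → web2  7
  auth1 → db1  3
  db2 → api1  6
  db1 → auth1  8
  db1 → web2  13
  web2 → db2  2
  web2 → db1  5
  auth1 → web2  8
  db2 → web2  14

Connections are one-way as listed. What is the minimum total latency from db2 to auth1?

27

Paths from db2 to auth1:
db2 -> web2 -> db1 -> auth1: 14 + 5 + 8 = 27
db2 -> api1 -> lb2 -> web2 -> db1 -> auth1: 6 + 10 + 7 + 5 + 8 = 36
Shortest: 27 ms.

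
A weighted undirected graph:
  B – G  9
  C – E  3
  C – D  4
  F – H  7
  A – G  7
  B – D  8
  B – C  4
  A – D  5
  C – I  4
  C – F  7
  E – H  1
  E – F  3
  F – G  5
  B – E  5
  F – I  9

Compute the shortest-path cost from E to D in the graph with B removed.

Checking several routes:
E - H - F - C - D: 1 + 7 + 7 + 4 = 19
E - F - G - A - D: 3 + 5 + 7 + 5 = 20
E - F - C - D: 3 + 7 + 4 = 14
E - C - D: 3 + 4 = 7
The minimum is 7.

7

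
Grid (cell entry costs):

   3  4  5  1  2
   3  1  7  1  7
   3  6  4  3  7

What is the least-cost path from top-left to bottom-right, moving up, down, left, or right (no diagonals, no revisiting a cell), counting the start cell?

Take [0,0]→[0,1]→[0,2]→[0,3]→[1,3]→[2,3]→[2,4] for a total of 3 + 4 + 5 + 1 + 1 + 3 + 7 = 24.

24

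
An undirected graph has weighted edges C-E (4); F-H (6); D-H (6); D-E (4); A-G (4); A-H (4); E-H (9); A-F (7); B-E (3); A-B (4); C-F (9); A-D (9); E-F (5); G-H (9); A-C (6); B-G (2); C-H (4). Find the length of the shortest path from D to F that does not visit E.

12

Checking several routes:
D-H-F: 6 + 6 = 12
D-H-A-F: 6 + 4 + 7 = 17
D-A-F: 9 + 7 = 16
Shortest: 12.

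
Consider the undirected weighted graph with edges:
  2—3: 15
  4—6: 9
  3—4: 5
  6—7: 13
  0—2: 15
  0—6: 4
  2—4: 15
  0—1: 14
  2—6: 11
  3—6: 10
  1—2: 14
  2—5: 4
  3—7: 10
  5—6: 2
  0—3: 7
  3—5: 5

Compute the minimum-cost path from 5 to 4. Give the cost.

A few of the 5→4 routes:
5 → 6 → 3 → 4: 2 + 10 + 5 = 17
5 → 2 → 4: 4 + 15 = 19
5 → 2 → 6 → 4: 4 + 11 + 9 = 24
5 → 6 → 0 → 3 → 4: 2 + 4 + 7 + 5 = 18
5 → 3 → 4: 5 + 5 = 10
5 → 6 → 4: 2 + 9 = 11
Shortest: 10.

10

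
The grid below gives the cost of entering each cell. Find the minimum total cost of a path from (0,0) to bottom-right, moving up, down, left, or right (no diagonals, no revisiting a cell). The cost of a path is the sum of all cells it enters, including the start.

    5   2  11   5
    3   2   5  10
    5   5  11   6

Best path: (0,0) -> (0,1) -> (1,1) -> (1,2) -> (1,3) -> (2,3)
Cost: 5 + 2 + 2 + 5 + 10 + 6 = 30

30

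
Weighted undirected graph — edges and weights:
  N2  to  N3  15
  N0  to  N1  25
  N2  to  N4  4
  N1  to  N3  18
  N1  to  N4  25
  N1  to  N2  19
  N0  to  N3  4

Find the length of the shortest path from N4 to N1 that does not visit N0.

23

Paths from N4 to N1 avoiding N0:
N4 → N1: 25
N4 → N2 → N3 → N1: 4 + 15 + 18 = 37
N4 → N2 → N1: 4 + 19 = 23
Shortest: 23.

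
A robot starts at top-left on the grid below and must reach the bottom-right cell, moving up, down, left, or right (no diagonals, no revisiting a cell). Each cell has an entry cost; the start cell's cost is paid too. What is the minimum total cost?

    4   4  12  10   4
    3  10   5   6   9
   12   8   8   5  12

45

One optimal route is [0,0] → [1,0] → [1,1] → [1,2] → [1,3] → [2,3] → [2,4].
Its cost is 4 + 3 + 10 + 5 + 6 + 5 + 12 = 45.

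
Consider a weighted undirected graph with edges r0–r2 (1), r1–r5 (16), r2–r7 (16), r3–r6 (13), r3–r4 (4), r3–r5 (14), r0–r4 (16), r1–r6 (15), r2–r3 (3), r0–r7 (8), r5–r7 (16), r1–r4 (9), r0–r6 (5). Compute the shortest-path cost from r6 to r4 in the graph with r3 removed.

Candidate routes:
r6-r0-r4: 5 + 16 = 21
r6-r0-r7-r5-r1-r4: 5 + 8 + 16 + 16 + 9 = 54
r6-r1-r4: 15 + 9 = 24
r6-r1-r5-r7-r0-r4: 15 + 16 + 16 + 8 + 16 = 71
r6-r1-r5-r7-r2-r0-r4: 15 + 16 + 16 + 16 + 1 + 16 = 80
r6-r0-r2-r7-r5-r1-r4: 5 + 1 + 16 + 16 + 16 + 9 = 63
Best route has total 21.

21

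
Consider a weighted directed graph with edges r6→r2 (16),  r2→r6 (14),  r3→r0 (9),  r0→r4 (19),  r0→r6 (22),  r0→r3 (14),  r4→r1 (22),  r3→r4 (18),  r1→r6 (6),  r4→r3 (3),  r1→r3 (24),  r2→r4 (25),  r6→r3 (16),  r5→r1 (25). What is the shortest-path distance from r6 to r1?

56

Routes from r6 to r1:
r6 - r2 - r4 - r1: 16 + 25 + 22 = 63
r6 - r3 - r0 - r4 - r1: 16 + 9 + 19 + 22 = 66
r6 - r3 - r4 - r1: 16 + 18 + 22 = 56
The minimum is 56.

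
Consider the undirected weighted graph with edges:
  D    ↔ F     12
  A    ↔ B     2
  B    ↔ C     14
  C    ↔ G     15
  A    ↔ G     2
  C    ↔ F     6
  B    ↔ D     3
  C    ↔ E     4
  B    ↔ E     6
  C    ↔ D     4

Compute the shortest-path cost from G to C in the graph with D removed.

14

Routes from G to C avoiding D:
G-A-B-E-C: 2 + 2 + 6 + 4 = 14
G-A-B-C: 2 + 2 + 14 = 18
G-C: 15
Shortest: 14.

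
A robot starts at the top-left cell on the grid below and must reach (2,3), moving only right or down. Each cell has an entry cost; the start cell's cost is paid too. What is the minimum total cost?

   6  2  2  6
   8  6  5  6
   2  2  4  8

One optimal route is (0,0) -> (0,1) -> (0,2) -> (1,2) -> (2,2) -> (2,3).
Its cost is 6 + 2 + 2 + 5 + 4 + 8 = 27.

27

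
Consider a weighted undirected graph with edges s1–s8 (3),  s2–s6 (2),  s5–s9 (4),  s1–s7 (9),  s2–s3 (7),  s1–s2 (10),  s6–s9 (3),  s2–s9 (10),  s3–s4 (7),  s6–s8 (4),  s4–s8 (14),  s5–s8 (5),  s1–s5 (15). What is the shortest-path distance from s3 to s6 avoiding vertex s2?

Routes from s3 to s6 avoiding s2:
s3 -> s4 -> s8 -> s6: 7 + 14 + 4 = 25
s3 -> s4 -> s8 -> s1 -> s5 -> s9 -> s6: 7 + 14 + 3 + 15 + 4 + 3 = 46
s3 -> s4 -> s8 -> s5 -> s9 -> s6: 7 + 14 + 5 + 4 + 3 = 33
Best route has total 25.

25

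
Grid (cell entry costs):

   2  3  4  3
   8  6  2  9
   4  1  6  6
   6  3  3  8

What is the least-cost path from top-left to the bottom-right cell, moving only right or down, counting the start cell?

Path r0c0 → r0c1 → r1c1 → r2c1 → r3c1 → r3c2 → r3c3: 2 + 3 + 6 + 1 + 3 + 3 + 8 = 26.
(Top row then right column would cost 35.)

26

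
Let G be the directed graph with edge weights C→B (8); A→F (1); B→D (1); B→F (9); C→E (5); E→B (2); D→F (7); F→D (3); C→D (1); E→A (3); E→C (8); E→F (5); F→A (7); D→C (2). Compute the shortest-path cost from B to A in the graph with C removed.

15

Candidate routes:
B - F - A: 9 + 7 = 16
B - D - F - A: 1 + 7 + 7 = 15
The minimum is 15.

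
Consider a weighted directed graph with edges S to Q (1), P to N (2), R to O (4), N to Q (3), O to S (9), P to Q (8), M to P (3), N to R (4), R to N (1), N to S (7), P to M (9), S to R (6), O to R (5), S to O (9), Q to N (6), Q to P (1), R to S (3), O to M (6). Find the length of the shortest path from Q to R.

Checking several routes:
Q -> P -> N -> S -> R: 1 + 2 + 7 + 6 = 16
Q -> N -> R: 6 + 4 = 10
Q -> P -> N -> R: 1 + 2 + 4 = 7
Shortest: 7.

7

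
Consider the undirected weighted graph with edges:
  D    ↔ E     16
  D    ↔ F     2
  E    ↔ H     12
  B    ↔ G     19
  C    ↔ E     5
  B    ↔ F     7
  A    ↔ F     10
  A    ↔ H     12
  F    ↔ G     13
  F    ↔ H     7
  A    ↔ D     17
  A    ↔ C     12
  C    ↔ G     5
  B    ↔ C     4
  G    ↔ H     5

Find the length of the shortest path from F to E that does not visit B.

A few of the F→E routes:
F -> H -> G -> C -> E: 7 + 5 + 5 + 5 = 22
F -> G -> H -> E: 13 + 5 + 12 = 30
F -> H -> E: 7 + 12 = 19
F -> D -> E: 2 + 16 = 18
F -> A -> C -> E: 10 + 12 + 5 = 27
F -> G -> C -> E: 13 + 5 + 5 = 23
The minimum is 18.

18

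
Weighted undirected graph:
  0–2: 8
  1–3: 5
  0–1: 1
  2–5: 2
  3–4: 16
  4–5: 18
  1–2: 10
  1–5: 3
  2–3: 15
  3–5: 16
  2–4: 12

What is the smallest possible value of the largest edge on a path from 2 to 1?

3

A few of the 2→1 routes:
2 → 0 → 1: max(8, 1) = 8
2 → 5 → 1: max(2, 3) = 3
2 → 1: max(10) = 10
2 → 3 → 1: max(15, 5) = 15
Smallest bottleneck: 3.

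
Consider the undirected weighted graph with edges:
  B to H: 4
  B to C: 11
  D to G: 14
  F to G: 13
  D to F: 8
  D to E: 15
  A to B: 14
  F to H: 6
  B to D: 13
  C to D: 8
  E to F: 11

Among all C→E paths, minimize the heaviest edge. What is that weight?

Checking several routes:
C-B-D-G-F-E: max(11, 13, 14, 13, 11) = 14
C-D-F-E: max(8, 8, 11) = 11
C-B-H-F-E: max(11, 4, 6, 11) = 11
C-B-D-F-E: max(11, 13, 8, 11) = 13
C-D-B-H-F-E: max(8, 13, 4, 6, 11) = 13
The minimum achievable maximum is 11.

11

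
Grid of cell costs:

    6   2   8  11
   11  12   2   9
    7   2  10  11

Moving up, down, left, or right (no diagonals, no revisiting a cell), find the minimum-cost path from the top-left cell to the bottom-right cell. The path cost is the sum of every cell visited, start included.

38

Best path: [0,0] → [0,1] → [0,2] → [1,2] → [1,3] → [2,3]
Cost: 6 + 2 + 8 + 2 + 9 + 11 = 38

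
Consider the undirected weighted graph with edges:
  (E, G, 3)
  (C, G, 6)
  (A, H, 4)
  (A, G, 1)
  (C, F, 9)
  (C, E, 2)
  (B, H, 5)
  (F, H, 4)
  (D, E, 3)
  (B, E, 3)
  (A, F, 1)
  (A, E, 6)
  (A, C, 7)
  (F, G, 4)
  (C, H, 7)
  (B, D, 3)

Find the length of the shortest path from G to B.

6

Checking several routes:
G→E→B: 3 + 3 = 6
G→A→H→B: 1 + 4 + 5 = 10
G→E→D→B: 3 + 3 + 3 = 9
Best route has total 6.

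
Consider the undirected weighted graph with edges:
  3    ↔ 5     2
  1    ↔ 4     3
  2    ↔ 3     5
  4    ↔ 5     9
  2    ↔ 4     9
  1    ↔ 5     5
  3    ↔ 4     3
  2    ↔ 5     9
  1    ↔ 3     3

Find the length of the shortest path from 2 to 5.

7

Checking several routes:
2-3-1-5: 5 + 3 + 5 = 13
2-5: 9
2-4-3-5: 9 + 3 + 2 = 14
2-3-5: 5 + 2 = 7
Best route has total 7.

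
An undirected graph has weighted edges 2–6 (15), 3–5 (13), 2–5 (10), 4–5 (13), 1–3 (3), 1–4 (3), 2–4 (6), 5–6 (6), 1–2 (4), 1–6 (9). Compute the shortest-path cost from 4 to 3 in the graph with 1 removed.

26

Routes from 4 to 3 avoiding 1:
4-2-6-5-3: 6 + 15 + 6 + 13 = 40
4-5-3: 13 + 13 = 26
4-2-5-3: 6 + 10 + 13 = 29
The minimum is 26.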